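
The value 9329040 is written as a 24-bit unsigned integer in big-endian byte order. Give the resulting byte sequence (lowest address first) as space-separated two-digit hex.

8E 59 90

9329040 in hexadecimal, padded to 24 bits, is 0x8E5990.
Split into bytes (most-significant first): 8E 59 90.
Big-endian stores the most-significant byte at the lowest address.
So the memory order matches the most-significant-first order: 8E 59 90.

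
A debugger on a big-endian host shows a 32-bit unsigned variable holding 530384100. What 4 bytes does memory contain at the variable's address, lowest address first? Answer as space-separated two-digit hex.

1F 9D 04 E4

530384100 in hexadecimal, padded to 32 bits, is 0x1F9D04E4.
Split into bytes (most-significant first): 1F 9D 04 E4.
In big-endian order the high byte comes first in memory.
So the memory order matches the most-significant-first order: 1F 9D 04 E4.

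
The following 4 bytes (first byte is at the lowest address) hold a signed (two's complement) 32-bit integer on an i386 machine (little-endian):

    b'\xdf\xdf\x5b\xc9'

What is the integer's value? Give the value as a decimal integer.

-916725793

Little-endian: lowest address holds the least-significant byte.
Reassemble most-significant byte first: C9 5B DF DF → 0xC95BDFDF.
Top bit is set, so as a signed 32-bit value this is 0xC95BDFDF − 2^32 = -916725793.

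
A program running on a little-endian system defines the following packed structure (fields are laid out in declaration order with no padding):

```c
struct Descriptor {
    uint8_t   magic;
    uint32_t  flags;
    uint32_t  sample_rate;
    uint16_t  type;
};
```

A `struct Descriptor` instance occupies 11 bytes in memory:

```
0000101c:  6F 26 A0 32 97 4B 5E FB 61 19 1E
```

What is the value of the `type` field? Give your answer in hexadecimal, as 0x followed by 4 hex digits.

`type` follows `magic` (1 B), `flags` (4 B), `sample_rate` (4 B), so it starts at offset 1 + 4 + 4 = 9 and occupies 2 bytes.
Bytes at offsets 9..10: 19 1E.
Little-endian: lowest address holds the least-significant byte.
Reassemble most-significant byte first: 1E 19 → 0x1E19.

0x1E19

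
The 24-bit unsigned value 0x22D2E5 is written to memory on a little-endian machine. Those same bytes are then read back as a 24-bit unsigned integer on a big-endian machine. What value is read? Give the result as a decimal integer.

15061538

Stored little-endian, the bytes at ascending addresses are E5 D2 22.
Read back as big-endian, the last byte is least significant, giving 0xE5D222.
0xE5D222 = 15061538.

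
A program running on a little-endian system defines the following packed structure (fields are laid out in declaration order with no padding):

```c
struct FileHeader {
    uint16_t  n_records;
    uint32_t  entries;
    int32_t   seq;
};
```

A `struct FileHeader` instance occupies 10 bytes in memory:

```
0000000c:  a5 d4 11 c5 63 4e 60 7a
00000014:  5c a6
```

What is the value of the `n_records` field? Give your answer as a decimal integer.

54437

`n_records` is the first field, at byte offset 0, occupying 2 bytes.
Bytes at offsets 0..1: A5 D4.
In little-endian order the low byte comes first in memory.
Reassemble most-significant byte first: D4 A5 → 0xD4A5.
0xD4A5 = 54437.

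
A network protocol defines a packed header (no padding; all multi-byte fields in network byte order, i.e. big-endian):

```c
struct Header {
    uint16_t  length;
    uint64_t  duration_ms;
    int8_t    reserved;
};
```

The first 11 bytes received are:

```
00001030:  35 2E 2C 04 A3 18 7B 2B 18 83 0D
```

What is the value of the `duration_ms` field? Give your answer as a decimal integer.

`duration_ms` follows `length` (2 bytes), so it starts at byte offset 2 and occupies 8 bytes.
Bytes at offsets 2..9: 2C 04 A3 18 7B 2B 18 83.
Big-endian: lowest address holds the most-significant byte.
The bytes are already most-significant first: 0x2C04A3187B2B1883.
0x2C04A3187B2B1883 = 3171839363116636291.

3171839363116636291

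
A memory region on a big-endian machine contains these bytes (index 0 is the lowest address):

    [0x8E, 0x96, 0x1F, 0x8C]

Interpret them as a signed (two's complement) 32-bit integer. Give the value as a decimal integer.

Big-endian stores the most-significant byte at the lowest address.
The bytes are already most-significant first: 0x8E961F8C.
Top bit is set, so as a signed 32-bit value this is 0x8E961F8C − 2^32 = -1902764148.

-1902764148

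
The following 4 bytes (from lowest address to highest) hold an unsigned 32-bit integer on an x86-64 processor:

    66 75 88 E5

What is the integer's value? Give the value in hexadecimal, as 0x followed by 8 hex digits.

0xE5887566

Little-endian stores the least-significant byte at the lowest address.
Reassemble most-significant byte first: E5 88 75 66 → 0xE5887566.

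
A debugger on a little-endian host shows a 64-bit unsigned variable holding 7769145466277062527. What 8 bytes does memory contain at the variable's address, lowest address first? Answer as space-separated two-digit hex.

7769145466277062527 in hexadecimal, padded to 64 bits, is 0x6BD18CA38DC7E77F.
Split into bytes (most-significant first): 6B D1 8C A3 8D C7 E7 7F.
Little-endian stores the least-significant byte at the lowest address.
So at ascending addresses the bytes are 7F E7 C7 8D A3 8C D1 6B.

7F E7 C7 8D A3 8C D1 6B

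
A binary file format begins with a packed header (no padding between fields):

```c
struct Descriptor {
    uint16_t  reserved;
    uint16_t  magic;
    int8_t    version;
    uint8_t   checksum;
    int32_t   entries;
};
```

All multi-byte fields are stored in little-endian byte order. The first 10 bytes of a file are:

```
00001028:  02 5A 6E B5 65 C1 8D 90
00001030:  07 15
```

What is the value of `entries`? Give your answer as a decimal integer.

352817293

`entries` follows `reserved` (2 B), `magic` (2 B), `version` (1 B), `checksum` (1 B), so it starts at offset 2 + 2 + 1 + 1 = 6 and occupies 4 bytes.
Bytes at offsets 6..9: 8D 90 07 15.
Little-endian: lowest address holds the least-significant byte.
Reassemble most-significant byte first: 15 07 90 8D → 0x1507908D.
0x1507908D = 352817293.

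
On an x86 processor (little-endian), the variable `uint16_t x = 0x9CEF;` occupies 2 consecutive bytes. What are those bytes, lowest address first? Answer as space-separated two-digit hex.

EF 9C

Split into bytes (most-significant first): 9C EF.
Little-endian: lowest address holds the least-significant byte.
So at ascending addresses the bytes are EF 9C.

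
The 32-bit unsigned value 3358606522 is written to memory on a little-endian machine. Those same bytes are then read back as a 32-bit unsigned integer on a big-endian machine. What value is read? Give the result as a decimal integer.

3125031112

3358606522 in 32-bit hexadecimal is 0xC83044BA.
Stored little-endian, the bytes at ascending addresses are BA 44 30 C8.
Read back as big-endian, the last byte is least significant, giving 0xBA4430C8.
0xBA4430C8 = 3125031112.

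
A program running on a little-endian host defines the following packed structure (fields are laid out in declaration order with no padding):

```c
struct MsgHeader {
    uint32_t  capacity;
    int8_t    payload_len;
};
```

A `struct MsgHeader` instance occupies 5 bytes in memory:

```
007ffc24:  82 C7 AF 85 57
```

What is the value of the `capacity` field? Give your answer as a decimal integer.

2242889602

`capacity` is the first field, at byte offset 0, occupying 4 bytes.
Bytes at offsets 0..3: 82 C7 AF 85.
Little-endian stores the least-significant byte at the lowest address.
Reassemble most-significant byte first: 85 AF C7 82 → 0x85AFC782.
0x85AFC782 = 2242889602.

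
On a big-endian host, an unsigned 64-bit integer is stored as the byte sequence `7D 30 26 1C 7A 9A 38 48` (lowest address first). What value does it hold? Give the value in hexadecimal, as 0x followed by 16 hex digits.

0x7D30261C7A9A3848

Big-endian stores the most-significant byte at the lowest address.
The bytes are already most-significant first: 0x7D30261C7A9A3848.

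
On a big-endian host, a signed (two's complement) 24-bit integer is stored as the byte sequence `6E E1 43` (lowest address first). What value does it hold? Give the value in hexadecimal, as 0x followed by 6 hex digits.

Big-endian stores the most-significant byte at the lowest address.
The bytes are already most-significant first: 0x6EE143.

0x6EE143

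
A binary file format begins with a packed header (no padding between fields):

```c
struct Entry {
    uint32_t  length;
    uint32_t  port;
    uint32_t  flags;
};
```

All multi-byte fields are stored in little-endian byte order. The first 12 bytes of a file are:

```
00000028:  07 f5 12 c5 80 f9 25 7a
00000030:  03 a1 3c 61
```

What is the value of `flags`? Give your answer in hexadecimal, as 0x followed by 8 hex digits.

`flags` follows `length` (4 B), `port` (4 B), so it starts at offset 4 + 4 = 8 and occupies 4 bytes.
Bytes at offsets 8..11: 03 A1 3C 61.
Little-endian stores the least-significant byte at the lowest address.
Reassemble most-significant byte first: 61 3C A1 03 → 0x613CA103.

0x613CA103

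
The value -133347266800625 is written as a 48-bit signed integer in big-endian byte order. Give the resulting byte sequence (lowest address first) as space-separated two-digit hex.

Two's complement of -133347266800625 in 48 bits: 133347266800625 = 0x794754782BF1; invert → 0x86B8AB87D40E; add 1 → 0x86B8AB87D40F.
Split into bytes (most-significant first): 86 B8 AB 87 D4 0F.
Big-endian stores the most-significant byte at the lowest address.
So the memory order matches the most-significant-first order: 86 B8 AB 87 D4 0F.

86 B8 AB 87 D4 0F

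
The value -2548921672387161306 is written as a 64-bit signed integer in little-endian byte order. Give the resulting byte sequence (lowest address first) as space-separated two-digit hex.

26 93 11 65 3E 69 A0 DC

Two's complement of -2548921672387161306 in 64 bits: 2548921672387161306 = 0x235F96C19AEE6CDA; invert → 0xDCA0693E65119325; add 1 → 0xDCA0693E65119326.
Split into bytes (most-significant first): DC A0 69 3E 65 11 93 26.
In little-endian order the low byte comes first in memory.
So at ascending addresses the bytes are 26 93 11 65 3E 69 A0 DC.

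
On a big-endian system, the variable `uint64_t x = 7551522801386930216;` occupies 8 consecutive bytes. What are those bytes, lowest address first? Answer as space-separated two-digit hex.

68 CC 65 FA 69 EE 40 28

7551522801386930216 in hexadecimal, padded to 64 bits, is 0x68CC65FA69EE4028.
Split into bytes (most-significant first): 68 CC 65 FA 69 EE 40 28.
Big-endian: lowest address holds the most-significant byte.
So the memory order matches the most-significant-first order: 68 CC 65 FA 69 EE 40 28.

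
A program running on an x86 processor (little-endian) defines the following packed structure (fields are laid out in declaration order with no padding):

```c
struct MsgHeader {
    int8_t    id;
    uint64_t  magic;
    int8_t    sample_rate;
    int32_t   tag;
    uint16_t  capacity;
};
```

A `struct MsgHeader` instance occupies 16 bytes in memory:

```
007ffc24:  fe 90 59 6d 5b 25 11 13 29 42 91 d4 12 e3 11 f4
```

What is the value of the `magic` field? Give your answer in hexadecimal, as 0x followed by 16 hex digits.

`magic` follows `id` (1 byte), so it starts at byte offset 1 and occupies 8 bytes.
Bytes at offsets 1..8: 90 59 6D 5B 25 11 13 29.
Little-endian: lowest address holds the least-significant byte.
Reassemble most-significant byte first: 29 13 11 25 5B 6D 59 90 → 0x291311255B6D5990.

0x291311255B6D5990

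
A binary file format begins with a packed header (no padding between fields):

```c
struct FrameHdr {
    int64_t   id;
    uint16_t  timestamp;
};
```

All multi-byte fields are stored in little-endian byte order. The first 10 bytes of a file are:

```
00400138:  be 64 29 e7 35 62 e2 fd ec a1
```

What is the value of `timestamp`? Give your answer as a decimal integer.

`timestamp` follows `id` (8 bytes), so it starts at byte offset 8 and occupies 2 bytes.
Bytes at offsets 8..9: EC A1.
Little-endian: lowest address holds the least-significant byte.
Reassemble most-significant byte first: A1 EC → 0xA1EC.
0xA1EC = 41452.

41452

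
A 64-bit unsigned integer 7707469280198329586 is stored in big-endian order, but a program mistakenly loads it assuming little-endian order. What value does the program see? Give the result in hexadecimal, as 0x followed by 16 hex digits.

7707469280198329586 in 64-bit hexadecimal is 0x6AF66E79737504F2.
Stored big-endian, the bytes at ascending addresses are 6A F6 6E 79 73 75 04 F2.
Read back as little-endian, the first byte is least significant, giving 0xF2047573796EF66A.

0xF2047573796EF66A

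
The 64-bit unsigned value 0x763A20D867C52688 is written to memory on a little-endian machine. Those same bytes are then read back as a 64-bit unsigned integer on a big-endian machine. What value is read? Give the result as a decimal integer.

Stored little-endian, the bytes at ascending addresses are 88 26 C5 67 D8 20 3A 76.
Read back as big-endian, the last byte is least significant, giving 0x8826C567D8203A76.
0x8826C567D8203A76 = 9810745888071498358.

9810745888071498358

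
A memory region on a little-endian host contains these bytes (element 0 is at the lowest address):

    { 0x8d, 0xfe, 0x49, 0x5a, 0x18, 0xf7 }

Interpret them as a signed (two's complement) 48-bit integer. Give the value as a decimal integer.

-9791010636147

In little-endian order the low byte comes first in memory.
Reassemble most-significant byte first: F7 18 5A 49 FE 8D → 0xF7185A49FE8D.
Top bit is set, so as a signed 48-bit value this is 0xF7185A49FE8D − 2^48 = -9791010636147.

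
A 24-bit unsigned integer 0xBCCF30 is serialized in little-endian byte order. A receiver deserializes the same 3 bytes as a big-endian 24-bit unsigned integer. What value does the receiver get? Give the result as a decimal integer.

Stored little-endian, the bytes at ascending addresses are 30 CF BC.
Read back as big-endian, the last byte is least significant, giving 0x30CFBC.
0x30CFBC = 3198908.

3198908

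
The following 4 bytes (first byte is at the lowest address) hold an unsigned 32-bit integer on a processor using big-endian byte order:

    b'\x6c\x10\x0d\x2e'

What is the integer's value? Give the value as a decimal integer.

1812991278

In big-endian order the high byte comes first in memory.
The bytes are already most-significant first: 0x6C100D2E.
0x6C100D2E = 1812991278.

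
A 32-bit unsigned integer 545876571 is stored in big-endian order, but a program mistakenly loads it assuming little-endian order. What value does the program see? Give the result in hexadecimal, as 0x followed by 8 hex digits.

545876571 in 32-bit hexadecimal is 0x20896A5B.
Stored big-endian, the bytes at ascending addresses are 20 89 6A 5B.
Read back as little-endian, the first byte is least significant, giving 0x5B6A8920.

0x5B6A8920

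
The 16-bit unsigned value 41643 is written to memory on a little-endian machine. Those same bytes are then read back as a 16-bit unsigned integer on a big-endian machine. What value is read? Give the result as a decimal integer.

41643 in 16-bit hexadecimal is 0xA2AB.
Stored little-endian, the bytes at ascending addresses are AB A2.
Read back as big-endian, the last byte is least significant, giving 0xABA2.
0xABA2 = 43938.

43938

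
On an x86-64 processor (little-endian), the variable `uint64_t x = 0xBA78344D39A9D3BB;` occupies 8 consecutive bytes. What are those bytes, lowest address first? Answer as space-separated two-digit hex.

Split into bytes (most-significant first): BA 78 34 4D 39 A9 D3 BB.
Little-endian: lowest address holds the least-significant byte.
So at ascending addresses the bytes are BB D3 A9 39 4D 34 78 BA.

BB D3 A9 39 4D 34 78 BA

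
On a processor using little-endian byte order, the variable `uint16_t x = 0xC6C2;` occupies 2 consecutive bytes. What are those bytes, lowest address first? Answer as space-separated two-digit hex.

C2 C6

Split into bytes (most-significant first): C6 C2.
Little-endian stores the least-significant byte at the lowest address.
So at ascending addresses the bytes are C2 C6.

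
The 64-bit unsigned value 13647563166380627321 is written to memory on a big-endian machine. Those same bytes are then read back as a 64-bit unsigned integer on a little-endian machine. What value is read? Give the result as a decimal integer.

8761139914325779901

13647563166380627321 in 64-bit hexadecimal is 0xBD65E26455D29579.
Stored big-endian, the bytes at ascending addresses are BD 65 E2 64 55 D2 95 79.
Read back as little-endian, the first byte is least significant, giving 0x7995D25564E265BD.
0x7995D25564E265BD = 8761139914325779901.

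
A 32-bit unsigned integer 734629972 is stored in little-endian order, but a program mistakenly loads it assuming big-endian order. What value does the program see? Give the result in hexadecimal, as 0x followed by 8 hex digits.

0x5490C92B

734629972 in 32-bit hexadecimal is 0x2BC99054.
Stored little-endian, the bytes at ascending addresses are 54 90 C9 2B.
Read back as big-endian, the last byte is least significant, giving 0x5490C92B.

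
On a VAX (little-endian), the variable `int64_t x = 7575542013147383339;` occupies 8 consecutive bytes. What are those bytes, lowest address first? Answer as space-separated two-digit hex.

7575542013147383339 in hexadecimal, padded to 64 bits, is 0x6921BB52F2B2862B.
Split into bytes (most-significant first): 69 21 BB 52 F2 B2 86 2B.
Little-endian: lowest address holds the least-significant byte.
So at ascending addresses the bytes are 2B 86 B2 F2 52 BB 21 69.

2B 86 B2 F2 52 BB 21 69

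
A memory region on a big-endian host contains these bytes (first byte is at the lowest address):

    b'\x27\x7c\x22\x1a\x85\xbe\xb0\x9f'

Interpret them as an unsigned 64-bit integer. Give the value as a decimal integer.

In big-endian order the high byte comes first in memory.
The bytes are already most-significant first: 0x277C221A85BEB09F.
0x277C221A85BEB09F = 2845186561899671711.

2845186561899671711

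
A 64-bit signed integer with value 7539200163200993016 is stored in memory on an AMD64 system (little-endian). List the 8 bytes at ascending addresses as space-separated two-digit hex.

F8 86 29 A2 9A 9E A0 68

7539200163200993016 in hexadecimal, padded to 64 bits, is 0x68A09E9AA22986F8.
Split into bytes (most-significant first): 68 A0 9E 9A A2 29 86 F8.
In little-endian order the low byte comes first in memory.
So at ascending addresses the bytes are F8 86 29 A2 9A 9E A0 68.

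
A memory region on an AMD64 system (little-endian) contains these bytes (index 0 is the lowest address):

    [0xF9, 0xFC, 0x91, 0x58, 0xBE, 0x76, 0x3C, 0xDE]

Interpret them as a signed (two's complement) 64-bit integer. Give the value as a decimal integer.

-2432939138785084167

Little-endian: lowest address holds the least-significant byte.
Reassemble most-significant byte first: DE 3C 76 BE 58 91 FC F9 → 0xDE3C76BE5891FCF9.
Top bit is set, so as a signed 64-bit value this is 0xDE3C76BE5891FCF9 − 2^64 = -2432939138785084167.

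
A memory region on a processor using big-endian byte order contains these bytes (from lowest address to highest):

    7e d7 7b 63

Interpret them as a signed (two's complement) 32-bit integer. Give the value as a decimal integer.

2128051043

Big-endian stores the most-significant byte at the lowest address.
The bytes are already most-significant first: 0x7ED77B63.
0x7ED77B63 = 2128051043.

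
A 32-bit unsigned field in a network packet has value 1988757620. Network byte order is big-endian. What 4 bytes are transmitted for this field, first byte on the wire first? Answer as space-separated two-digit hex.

1988757620 in hexadecimal, padded to 32 bits, is 0x768A0874.
Split into bytes (most-significant first): 76 8A 08 74.
Big-endian stores the most-significant byte at the lowest address.
So the memory order matches the most-significant-first order: 76 8A 08 74.

76 8A 08 74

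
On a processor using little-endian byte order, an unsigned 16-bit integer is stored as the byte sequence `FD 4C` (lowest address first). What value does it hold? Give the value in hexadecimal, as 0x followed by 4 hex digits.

Little-endian: lowest address holds the least-significant byte.
Reassemble most-significant byte first: 4C FD → 0x4CFD.

0x4CFD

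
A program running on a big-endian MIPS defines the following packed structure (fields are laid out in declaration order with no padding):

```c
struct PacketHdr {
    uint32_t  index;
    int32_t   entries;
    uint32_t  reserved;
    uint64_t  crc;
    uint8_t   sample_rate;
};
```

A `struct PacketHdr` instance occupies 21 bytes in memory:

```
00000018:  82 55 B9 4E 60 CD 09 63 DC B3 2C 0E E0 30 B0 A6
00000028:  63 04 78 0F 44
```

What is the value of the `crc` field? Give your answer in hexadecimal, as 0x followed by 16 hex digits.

0xE030B0A66304780F

`crc` follows `index` (4 B), `entries` (4 B), `reserved` (4 B), so it starts at offset 4 + 4 + 4 = 12 and occupies 8 bytes.
Bytes at offsets 12..19: E0 30 B0 A6 63 04 78 0F.
In big-endian order the high byte comes first in memory.
The bytes are already most-significant first: 0xE030B0A66304780F.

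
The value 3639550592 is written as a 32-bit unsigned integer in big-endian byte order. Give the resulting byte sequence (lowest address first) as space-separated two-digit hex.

D8 EF 22 80

3639550592 in hexadecimal, padded to 32 bits, is 0xD8EF2280.
Split into bytes (most-significant first): D8 EF 22 80.
Big-endian: lowest address holds the most-significant byte.
So the memory order matches the most-significant-first order: D8 EF 22 80.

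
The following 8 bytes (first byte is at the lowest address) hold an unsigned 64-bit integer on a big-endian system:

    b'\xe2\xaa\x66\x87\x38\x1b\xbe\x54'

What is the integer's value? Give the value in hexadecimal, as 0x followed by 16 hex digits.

0xE2AA6687381BBE54

In big-endian order the high byte comes first in memory.
The bytes are already most-significant first: 0xE2AA6687381BBE54.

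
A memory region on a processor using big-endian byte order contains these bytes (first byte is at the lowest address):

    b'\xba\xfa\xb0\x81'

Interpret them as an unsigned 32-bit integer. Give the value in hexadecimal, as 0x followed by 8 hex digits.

0xBAFAB081

Big-endian: lowest address holds the most-significant byte.
The bytes are already most-significant first: 0xBAFAB081.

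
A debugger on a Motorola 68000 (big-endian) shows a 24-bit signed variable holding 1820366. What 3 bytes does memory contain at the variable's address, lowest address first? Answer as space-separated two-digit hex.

1B C6 CE

1820366 in hexadecimal, padded to 24 bits, is 0x1BC6CE.
Split into bytes (most-significant first): 1B C6 CE.
Big-endian stores the most-significant byte at the lowest address.
So the memory order matches the most-significant-first order: 1B C6 CE.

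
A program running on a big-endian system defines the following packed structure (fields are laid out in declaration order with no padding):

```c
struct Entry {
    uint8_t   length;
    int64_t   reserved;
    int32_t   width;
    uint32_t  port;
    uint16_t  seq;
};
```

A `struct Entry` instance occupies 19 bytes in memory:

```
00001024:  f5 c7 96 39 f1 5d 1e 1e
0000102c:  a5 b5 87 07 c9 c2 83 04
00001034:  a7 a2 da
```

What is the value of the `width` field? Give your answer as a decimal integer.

`width` follows `length` (1 B), `reserved` (8 B), so it starts at offset 1 + 8 = 9 and occupies 4 bytes.
Bytes at offsets 9..12: B5 87 07 C9.
Big-endian: lowest address holds the most-significant byte.
The bytes are already most-significant first: 0xB58707C9.
Top bit is set, so as a signed 32-bit value this is 0xB58707C9 − 2^32 = -1249441847.

-1249441847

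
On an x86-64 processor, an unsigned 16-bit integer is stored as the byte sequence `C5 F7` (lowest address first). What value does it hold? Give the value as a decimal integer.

In little-endian order the low byte comes first in memory.
Reassemble most-significant byte first: F7 C5 → 0xF7C5.
0xF7C5 = 63429.

63429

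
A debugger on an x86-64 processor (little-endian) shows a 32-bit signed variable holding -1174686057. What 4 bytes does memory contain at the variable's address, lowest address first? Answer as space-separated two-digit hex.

97 B6 FB B9

Two's complement of -1174686057 in 32 bits: 1174686057 = 0x46044969; invert → 0xB9FBB696; add 1 → 0xB9FBB697.
Split into bytes (most-significant first): B9 FB B6 97.
Little-endian: lowest address holds the least-significant byte.
So at ascending addresses the bytes are 97 B6 FB B9.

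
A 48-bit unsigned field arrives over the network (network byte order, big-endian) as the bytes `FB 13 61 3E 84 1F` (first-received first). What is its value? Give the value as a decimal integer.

276060654437407

Big-endian stores the most-significant byte at the lowest address.
The bytes are already most-significant first: 0xFB13613E841F.
0xFB13613E841F = 276060654437407.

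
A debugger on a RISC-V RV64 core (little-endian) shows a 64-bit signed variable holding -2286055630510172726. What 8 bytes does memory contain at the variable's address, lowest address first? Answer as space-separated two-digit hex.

Two's complement of -2286055630510172726 in 64 bits: 2286055630510172726 = 0x1FB9B37BE1572A36; invert → 0xE0464C841EA8D5C9; add 1 → 0xE0464C841EA8D5CA.
Split into bytes (most-significant first): E0 46 4C 84 1E A8 D5 CA.
Little-endian: lowest address holds the least-significant byte.
So at ascending addresses the bytes are CA D5 A8 1E 84 4C 46 E0.

CA D5 A8 1E 84 4C 46 E0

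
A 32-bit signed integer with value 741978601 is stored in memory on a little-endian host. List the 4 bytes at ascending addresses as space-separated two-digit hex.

E9 B1 39 2C

741978601 in hexadecimal, padded to 32 bits, is 0x2C39B1E9.
Split into bytes (most-significant first): 2C 39 B1 E9.
Little-endian stores the least-significant byte at the lowest address.
So at ascending addresses the bytes are E9 B1 39 2C.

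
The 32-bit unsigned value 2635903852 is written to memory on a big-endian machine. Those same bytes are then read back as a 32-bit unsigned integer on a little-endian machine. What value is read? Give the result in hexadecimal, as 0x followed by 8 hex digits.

0x6CB31C9D

2635903852 in 32-bit hexadecimal is 0x9D1CB36C.
Stored big-endian, the bytes at ascending addresses are 9D 1C B3 6C.
Read back as little-endian, the first byte is least significant, giving 0x6CB31C9D.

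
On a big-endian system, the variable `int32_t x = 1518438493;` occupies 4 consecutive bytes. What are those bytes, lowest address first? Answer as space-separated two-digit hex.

5A 81 88 5D

1518438493 in hexadecimal, padded to 32 bits, is 0x5A81885D.
Split into bytes (most-significant first): 5A 81 88 5D.
Big-endian stores the most-significant byte at the lowest address.
So the memory order matches the most-significant-first order: 5A 81 88 5D.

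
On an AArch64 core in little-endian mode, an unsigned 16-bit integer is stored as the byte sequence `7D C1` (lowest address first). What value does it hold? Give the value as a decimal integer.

In little-endian order the low byte comes first in memory.
Reassemble most-significant byte first: C1 7D → 0xC17D.
0xC17D = 49533.

49533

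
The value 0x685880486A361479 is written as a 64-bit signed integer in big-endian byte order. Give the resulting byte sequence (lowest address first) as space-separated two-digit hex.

68 58 80 48 6A 36 14 79

Split into bytes (most-significant first): 68 58 80 48 6A 36 14 79.
In big-endian order the high byte comes first in memory.
So the memory order matches the most-significant-first order: 68 58 80 48 6A 36 14 79.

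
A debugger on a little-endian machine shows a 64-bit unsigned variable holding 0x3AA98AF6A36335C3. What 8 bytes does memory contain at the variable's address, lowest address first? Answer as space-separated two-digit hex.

Split into bytes (most-significant first): 3A A9 8A F6 A3 63 35 C3.
Little-endian: lowest address holds the least-significant byte.
So at ascending addresses the bytes are C3 35 63 A3 F6 8A A9 3A.

C3 35 63 A3 F6 8A A9 3A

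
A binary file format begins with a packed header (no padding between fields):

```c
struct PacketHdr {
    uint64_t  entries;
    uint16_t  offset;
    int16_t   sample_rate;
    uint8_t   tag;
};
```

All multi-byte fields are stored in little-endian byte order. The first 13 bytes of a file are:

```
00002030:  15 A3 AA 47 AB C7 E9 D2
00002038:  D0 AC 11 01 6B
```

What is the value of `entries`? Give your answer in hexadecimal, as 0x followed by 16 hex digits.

0xD2E9C7AB47AAA315

`entries` is the first field, at byte offset 0, occupying 8 bytes.
Bytes at offsets 0..7: 15 A3 AA 47 AB C7 E9 D2.
In little-endian order the low byte comes first in memory.
Reassemble most-significant byte first: D2 E9 C7 AB 47 AA A3 15 → 0xD2E9C7AB47AAA315.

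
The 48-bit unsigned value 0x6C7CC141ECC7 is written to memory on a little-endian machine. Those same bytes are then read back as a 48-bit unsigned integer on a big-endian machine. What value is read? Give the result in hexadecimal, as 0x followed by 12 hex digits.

0xC7EC41C17C6C

Stored little-endian, the bytes at ascending addresses are C7 EC 41 C1 7C 6C.
Read back as big-endian, the last byte is least significant, giving 0xC7EC41C17C6C.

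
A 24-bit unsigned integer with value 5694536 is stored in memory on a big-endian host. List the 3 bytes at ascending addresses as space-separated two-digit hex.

5694536 in hexadecimal, padded to 24 bits, is 0x56E448.
Split into bytes (most-significant first): 56 E4 48.
In big-endian order the high byte comes first in memory.
So the memory order matches the most-significant-first order: 56 E4 48.

56 E4 48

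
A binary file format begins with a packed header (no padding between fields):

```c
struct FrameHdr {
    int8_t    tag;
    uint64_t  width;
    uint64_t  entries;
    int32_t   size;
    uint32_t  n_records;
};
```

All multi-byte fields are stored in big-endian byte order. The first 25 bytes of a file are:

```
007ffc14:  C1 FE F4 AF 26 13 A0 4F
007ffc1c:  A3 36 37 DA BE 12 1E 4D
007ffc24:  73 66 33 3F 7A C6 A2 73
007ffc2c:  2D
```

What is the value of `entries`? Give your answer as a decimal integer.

`entries` follows `tag` (1 B), `width` (8 B), so it starts at offset 1 + 8 = 9 and occupies 8 bytes.
Bytes at offsets 9..16: 36 37 DA BE 12 1E 4D 73.
Big-endian: lowest address holds the most-significant byte.
The bytes are already most-significant first: 0x3637DABE121E4D73.
0x3637DABE121E4D73 = 3906831711649811827.

3906831711649811827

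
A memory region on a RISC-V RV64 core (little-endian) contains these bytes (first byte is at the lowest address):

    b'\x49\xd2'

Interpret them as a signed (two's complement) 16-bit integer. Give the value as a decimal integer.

-11703

In little-endian order the low byte comes first in memory.
Reassemble most-significant byte first: D2 49 → 0xD249.
Top bit is set, so as a signed 16-bit value this is 0xD249 − 2^16 = -11703.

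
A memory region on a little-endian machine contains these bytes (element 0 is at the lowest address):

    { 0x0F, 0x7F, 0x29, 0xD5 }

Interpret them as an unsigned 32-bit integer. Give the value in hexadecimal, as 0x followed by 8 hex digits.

In little-endian order the low byte comes first in memory.
Reassemble most-significant byte first: D5 29 7F 0F → 0xD5297F0F.

0xD5297F0F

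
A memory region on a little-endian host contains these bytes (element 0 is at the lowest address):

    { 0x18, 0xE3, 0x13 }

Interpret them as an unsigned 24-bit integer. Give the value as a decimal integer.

Little-endian stores the least-significant byte at the lowest address.
Reassemble most-significant byte first: 13 E3 18 → 0x13E318.
0x13E318 = 1303320.

1303320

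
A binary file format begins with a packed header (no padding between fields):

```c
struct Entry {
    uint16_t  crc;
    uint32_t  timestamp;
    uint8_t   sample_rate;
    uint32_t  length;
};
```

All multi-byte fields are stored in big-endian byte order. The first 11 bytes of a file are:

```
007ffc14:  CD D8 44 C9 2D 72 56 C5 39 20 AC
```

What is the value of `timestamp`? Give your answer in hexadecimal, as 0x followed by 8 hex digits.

`timestamp` follows `crc` (2 bytes), so it starts at byte offset 2 and occupies 4 bytes.
Bytes at offsets 2..5: 44 C9 2D 72.
In big-endian order the high byte comes first in memory.
The bytes are already most-significant first: 0x44C92D72.

0x44C92D72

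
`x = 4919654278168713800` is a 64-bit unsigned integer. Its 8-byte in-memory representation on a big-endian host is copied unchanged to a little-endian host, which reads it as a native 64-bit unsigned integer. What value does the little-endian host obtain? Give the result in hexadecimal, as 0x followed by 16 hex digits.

4919654278168713800 in 64-bit hexadecimal is 0x44461F8023FA1A48.
Stored big-endian, the bytes at ascending addresses are 44 46 1F 80 23 FA 1A 48.
Read back as little-endian, the first byte is least significant, giving 0x481AFA23801F4644.

0x481AFA23801F4644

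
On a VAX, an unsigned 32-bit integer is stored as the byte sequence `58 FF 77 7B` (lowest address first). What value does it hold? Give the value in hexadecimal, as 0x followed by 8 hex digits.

0x7B77FF58

Little-endian stores the least-significant byte at the lowest address.
Reassemble most-significant byte first: 7B 77 FF 58 → 0x7B77FF58.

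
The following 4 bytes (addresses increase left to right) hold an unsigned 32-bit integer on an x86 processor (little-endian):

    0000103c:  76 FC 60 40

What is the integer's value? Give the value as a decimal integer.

1080097910

In little-endian order the low byte comes first in memory.
Reassemble most-significant byte first: 40 60 FC 76 → 0x4060FC76.
0x4060FC76 = 1080097910.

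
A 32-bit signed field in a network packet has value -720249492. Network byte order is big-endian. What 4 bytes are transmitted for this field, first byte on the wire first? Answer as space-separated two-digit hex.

D5 11 DD 6C

Two's complement of -720249492 in 32 bits: 720249492 = 0x2AEE2294; invert → 0xD511DD6B; add 1 → 0xD511DD6C.
Split into bytes (most-significant first): D5 11 DD 6C.
In big-endian order the high byte comes first in memory.
So the memory order matches the most-significant-first order: D5 11 DD 6C.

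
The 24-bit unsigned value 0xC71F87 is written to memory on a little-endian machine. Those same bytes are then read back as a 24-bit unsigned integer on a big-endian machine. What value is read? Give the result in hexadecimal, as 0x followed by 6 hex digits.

Stored little-endian, the bytes at ascending addresses are 87 1F C7.
Read back as big-endian, the last byte is least significant, giving 0x871FC7.

0x871FC7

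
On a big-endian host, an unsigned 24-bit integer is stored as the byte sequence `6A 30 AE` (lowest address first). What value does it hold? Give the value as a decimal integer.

In big-endian order the high byte comes first in memory.
The bytes are already most-significant first: 0x6A30AE.
0x6A30AE = 6959278.

6959278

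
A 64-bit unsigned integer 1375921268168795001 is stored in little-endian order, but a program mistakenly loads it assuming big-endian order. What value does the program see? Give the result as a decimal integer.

1375921268168795001 in 64-bit hexadecimal is 0x1318411A7C1B2379.
Stored little-endian, the bytes at ascending addresses are 79 23 1B 7C 1A 41 18 13.
Read back as big-endian, the last byte is least significant, giving 0x79231B7C1A411813.
0x79231B7C1A411813 = 8728850722604521491.

8728850722604521491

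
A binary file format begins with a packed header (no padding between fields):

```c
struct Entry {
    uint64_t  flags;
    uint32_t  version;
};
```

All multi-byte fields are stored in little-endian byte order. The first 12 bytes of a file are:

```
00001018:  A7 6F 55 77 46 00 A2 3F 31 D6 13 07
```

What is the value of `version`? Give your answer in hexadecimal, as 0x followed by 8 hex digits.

0x0713D631

`version` follows `flags` (8 bytes), so it starts at byte offset 8 and occupies 4 bytes.
Bytes at offsets 8..11: 31 D6 13 07.
Little-endian stores the least-significant byte at the lowest address.
Reassemble most-significant byte first: 07 13 D6 31 → 0x0713D631.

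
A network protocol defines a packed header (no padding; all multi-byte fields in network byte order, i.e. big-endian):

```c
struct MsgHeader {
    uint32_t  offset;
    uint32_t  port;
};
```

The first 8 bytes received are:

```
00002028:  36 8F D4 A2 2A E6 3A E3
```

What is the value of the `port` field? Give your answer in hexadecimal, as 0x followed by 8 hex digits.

0x2AE63AE3

`port` follows `offset` (4 bytes), so it starts at byte offset 4 and occupies 4 bytes.
Bytes at offsets 4..7: 2A E6 3A E3.
Big-endian stores the most-significant byte at the lowest address.
The bytes are already most-significant first: 0x2AE63AE3.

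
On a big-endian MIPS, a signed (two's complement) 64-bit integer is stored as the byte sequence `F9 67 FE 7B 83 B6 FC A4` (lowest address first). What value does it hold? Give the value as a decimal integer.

-475131429220057948

Big-endian: lowest address holds the most-significant byte.
The bytes are already most-significant first: 0xF967FE7B83B6FCA4.
Top bit is set, so as a signed 64-bit value this is 0xF967FE7B83B6FCA4 − 2^64 = -475131429220057948.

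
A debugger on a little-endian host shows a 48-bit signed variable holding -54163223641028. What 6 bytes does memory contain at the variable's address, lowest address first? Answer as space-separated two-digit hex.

Two's complement of -54163223641028 in 48 bits: 54163223641028 = 0x3142DBB47BC4; invert → 0xCEBD244B843B; add 1 → 0xCEBD244B843C.
Split into bytes (most-significant first): CE BD 24 4B 84 3C.
Little-endian stores the least-significant byte at the lowest address.
So at ascending addresses the bytes are 3C 84 4B 24 BD CE.

3C 84 4B 24 BD CE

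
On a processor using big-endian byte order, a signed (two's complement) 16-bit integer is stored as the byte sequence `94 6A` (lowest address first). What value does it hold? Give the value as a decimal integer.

In big-endian order the high byte comes first in memory.
The bytes are already most-significant first: 0x946A.
Top bit is set, so as a signed 16-bit value this is 0x946A − 2^16 = -27542.

-27542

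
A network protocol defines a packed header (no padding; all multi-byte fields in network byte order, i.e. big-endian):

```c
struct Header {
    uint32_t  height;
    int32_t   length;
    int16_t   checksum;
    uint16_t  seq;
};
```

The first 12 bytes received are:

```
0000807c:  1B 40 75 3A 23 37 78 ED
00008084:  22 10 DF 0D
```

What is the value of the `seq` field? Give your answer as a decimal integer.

57101

`seq` follows `height` (4 B), `length` (4 B), `checksum` (2 B), so it starts at offset 4 + 4 + 2 = 10 and occupies 2 bytes.
Bytes at offsets 10..11: DF 0D.
In big-endian order the high byte comes first in memory.
The bytes are already most-significant first: 0xDF0D.
0xDF0D = 57101.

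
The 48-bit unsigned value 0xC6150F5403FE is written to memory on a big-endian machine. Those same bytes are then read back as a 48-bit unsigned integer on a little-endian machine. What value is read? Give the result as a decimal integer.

Stored big-endian, the bytes at ascending addresses are C6 15 0F 54 03 FE.
Read back as little-endian, the first byte is least significant, giving 0xFE03540F15C6.
0xFE03540F15C6 = 279290248631750.

279290248631750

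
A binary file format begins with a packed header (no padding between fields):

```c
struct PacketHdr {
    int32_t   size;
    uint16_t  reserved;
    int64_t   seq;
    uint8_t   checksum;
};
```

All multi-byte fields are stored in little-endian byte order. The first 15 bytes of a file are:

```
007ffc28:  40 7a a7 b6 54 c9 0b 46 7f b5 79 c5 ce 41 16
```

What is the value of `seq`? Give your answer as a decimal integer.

4741944584194442763

`seq` follows `size` (4 B), `reserved` (2 B), so it starts at offset 4 + 2 = 6 and occupies 8 bytes.
Bytes at offsets 6..13: 0B 46 7F B5 79 C5 CE 41.
In little-endian order the low byte comes first in memory.
Reassemble most-significant byte first: 41 CE C5 79 B5 7F 46 0B → 0x41CEC579B57F460B.
0x41CEC579B57F460B = 4741944584194442763.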